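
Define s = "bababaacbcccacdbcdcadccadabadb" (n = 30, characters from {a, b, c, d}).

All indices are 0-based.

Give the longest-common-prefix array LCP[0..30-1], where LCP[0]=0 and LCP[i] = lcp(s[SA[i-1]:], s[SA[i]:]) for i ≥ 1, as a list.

rank→(start, suffix):
  0 → (5, 'aacbcccacdbcdcadccadabadb')
  1 → (3, 'abaacbcccacdbcdcadccadabadb')
  2 → (1, 'ababaacbcccacdbcdcadccadabadb')
  3 → (25, 'abadb')
  4 → (6, 'acbcccacdbcdcadccadabadb')
  5 → (12, 'acdbcdcadccadabadb')
  6 → (23, 'adabadb')
  7 → (27, 'adb')
  8 → (19, 'adccadabadb')
  9 → (29, 'b')
  10 → (4, 'baacbcccacdbcdcadccadabadb')
  11 → (2, 'babaacbcccacdbcdcadccadabadb')
  12 → (0, 'bababaacbcccacdbcdcadccadabadb')
  13 → (26, 'badb')
  14 → (8, 'bcccacdbcdcadccadabadb')
  15 → (15, 'bcdcadccadabadb')
  16 → (11, 'cacdbcdcadccadabadb')
  17 → (22, 'cadabadb')
  18 → (18, 'cadccadabadb')
  19 → (7, 'cbcccacdbcdcadccadabadb')
  20 → (10, 'ccacdbcdcadccadabadb')
  21 → (21, 'ccadabadb')
  22 → (9, 'cccacdbcdcadccadabadb')
  23 → (13, 'cdbcdcadccadabadb')
  24 → (16, 'cdcadccadabadb')
  25 → (24, 'dabadb')
  26 → (28, 'db')
  27 → (14, 'dbcdcadccadabadb')
  28 → (17, 'dcadccadabadb')
  29 → (20, 'dccadabadb')

SA = [5, 3, 1, 25, 6, 12, 23, 27, 19, 29, 4, 2, 0, 26, 8, 15, 11, 22, 18, 7, 10, 21, 9, 13, 16, 24, 28, 14, 17, 20]
i: (SA[i-1],SA[i]) lcp shared
  1: (5,3) 1 'a'
  2: (3,1) 3 'aba'
  3: (1,25) 3 'aba'
  4: (25,6) 1 'a'
  5: (6,12) 2 'ac'
  6: (12,23) 1 'a'
  7: (23,27) 2 'ad'
  8: (27,19) 2 'ad'
  9: (19,29) 0 ''
  10: (29,4) 1 'b'
  11: (4,2) 2 'ba'
  12: (2,0) 4 'baba'
  13: (0,26) 2 'ba'
  14: (26,8) 1 'b'
  15: (8,15) 2 'bc'
  16: (15,11) 0 ''
  17: (11,22) 2 'ca'
  18: (22,18) 3 'cad'
  19: (18,7) 1 'c'
  20: (7,10) 1 'c'
  21: (10,21) 3 'cca'
  22: (21,9) 2 'cc'
  23: (9,13) 1 'c'
  24: (13,16) 2 'cd'
  25: (16,24) 0 ''
  26: (24,28) 1 'd'
  27: (28,14) 2 'db'
  28: (14,17) 1 'd'
  29: (17,20) 2 'dc'

[0, 1, 3, 3, 1, 2, 1, 2, 2, 0, 1, 2, 4, 2, 1, 2, 0, 2, 3, 1, 1, 3, 2, 1, 2, 0, 1, 2, 1, 2]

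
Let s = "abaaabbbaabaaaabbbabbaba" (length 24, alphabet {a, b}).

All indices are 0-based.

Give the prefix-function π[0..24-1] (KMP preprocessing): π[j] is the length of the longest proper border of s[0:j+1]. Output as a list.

π[0] = 0
j=1 s[j]='b': π[1]=0 (border '')
j=2 s[j]='a': π[2]=1 (border 'a')
j=3 s[j]='a': k: 1→0; π[3]=1 (border 'a')
j=4 s[j]='a': k: 1→0; π[4]=1 (border 'a')
j=5 s[j]='b': π[5]=2 (border 'ab')
j=6 s[j]='b': k: 2→0; π[6]=0 (border '')
j=7 s[j]='b': π[7]=0 (border '')
j=8 s[j]='a': π[8]=1 (border 'a')
j=9 s[j]='a': k: 1→0; π[9]=1 (border 'a')
j=10 s[j]='b': π[10]=2 (border 'ab')
j=11 s[j]='a': π[11]=3 (border 'aba')
j=12 s[j]='a': π[12]=4 (border 'abaa')
j=13 s[j]='a': π[13]=5 (border 'abaaa')
j=14 s[j]='a': k: 5→1→0; π[14]=1 (border 'a')
j=15 s[j]='b': π[15]=2 (border 'ab')
j=16 s[j]='b': k: 2→0; π[16]=0 (border '')
j=17 s[j]='b': π[17]=0 (border '')
j=18 s[j]='a': π[18]=1 (border 'a')
j=19 s[j]='b': π[19]=2 (border 'ab')
j=20 s[j]='b': k: 2→0; π[20]=0 (border '')
j=21 s[j]='a': π[21]=1 (border 'a')
j=22 s[j]='b': π[22]=2 (border 'ab')
j=23 s[j]='a': π[23]=3 (border 'aba')

[0, 0, 1, 1, 1, 2, 0, 0, 1, 1, 2, 3, 4, 5, 1, 2, 0, 0, 1, 2, 0, 1, 2, 3]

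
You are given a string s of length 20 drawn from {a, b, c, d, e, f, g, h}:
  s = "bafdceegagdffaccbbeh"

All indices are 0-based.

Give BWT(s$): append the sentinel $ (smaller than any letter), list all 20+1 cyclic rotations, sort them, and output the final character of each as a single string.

rank  rotation               last
    0  $bafdceegagdffaccbbeh  h
    1  accbbeh$bafdceegagdff  f
    2  afdceegagdffaccbbeh$b  b
    3  agdffaccbbeh$bafdceeg  g
    4  bafdceegagdffaccbbeh$  $
    5  bbeh$bafdceegagdffacc  c
    6  beh$bafdceegagdffaccb  b
    7  cbbeh$bafdceegagdffac  c
    8  ccbbeh$bafdceegagdffa  a
    9  ceegagdffaccbbeh$bafd  d
   10  dceegagdffaccbbeh$baf  f
   11  dffaccbbeh$bafdceegag  g
   12  eegagdffaccbbeh$bafdc  c
   13  egagdffaccbbeh$bafdce  e
   14  eh$bafdceegagdffaccbb  b
   15  faccbbeh$bafdceegagdf  f
   16  fdceegagdffaccbbeh$ba  a
   17  ffaccbbeh$bafdceegagd  d
   18  gagdffaccbbeh$bafdcee  e
   19  gdffaccbbeh$bafdceega  a
   20  h$bafdceegagdffaccbbe  e

hfbg$cbcadfgcebfadeae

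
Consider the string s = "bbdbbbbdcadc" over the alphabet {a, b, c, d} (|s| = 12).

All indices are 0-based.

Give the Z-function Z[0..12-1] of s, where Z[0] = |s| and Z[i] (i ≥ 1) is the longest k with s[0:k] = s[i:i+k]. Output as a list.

[12, 1, 0, 2, 2, 3, 1, 0, 0, 0, 0, 0]

Z[0]=12
i=1: fresh scan; Z[1]=1 scan→box=[1,2)
i=2: fresh scan; Z[2]=0
i=3: fresh scan; Z[3]=2 scan→box=[3,5)
i=4: min(r-i=1, Z[1]=1)=1; Z[4]=2 scan→box=[4,6)
i=5: min(r-i=1, Z[1]=1)=1; Z[5]=3 scan→box=[5,8)
i=6: min(r-i=2, Z[1]=1)=1; Z[6]=1
i=7: min(r-i=1, Z[2]=0)=0; Z[7]=0
i=8: fresh scan; Z[8]=0
i=9: fresh scan; Z[9]=0
i=10: fresh scan; Z[10]=0
i=11: fresh scan; Z[11]=0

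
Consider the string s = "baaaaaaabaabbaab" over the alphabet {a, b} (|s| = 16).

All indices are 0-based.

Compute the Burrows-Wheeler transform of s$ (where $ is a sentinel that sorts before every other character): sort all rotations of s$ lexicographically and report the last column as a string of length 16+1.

rank  rotation           last
    0  $baaaaaaabaabbaab  b
    1  aaaaaaabaabbaab$b  b
    2  aaaaaabaabbaab$ba  a
    3  aaaaabaabbaab$baa  a
    4  aaaabaabbaab$baaa  a
    5  aaabaabbaab$baaaa  a
    6  aab$baaaaaaabaabb  b
    7  aabaabbaab$baaaaa  a
    8  aabbaab$baaaaaaab  b
    9  ab$baaaaaaabaabba  a
   10  abaabbaab$baaaaaa  a
   11  abbaab$baaaaaaaba  a
   12  b$baaaaaaabaabbaa  a
   13  baaaaaaabaabbaab$  $
   14  baab$baaaaaaabaab  b
   15  baabbaab$baaaaaaa  a
   16  bbaab$baaaaaaabaa  a

bbaaaababaaaa$baa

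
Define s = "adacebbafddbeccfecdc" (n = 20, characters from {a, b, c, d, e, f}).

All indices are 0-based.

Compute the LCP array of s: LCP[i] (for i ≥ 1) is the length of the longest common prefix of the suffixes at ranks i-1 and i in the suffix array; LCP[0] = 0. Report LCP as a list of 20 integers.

rank | idx | suffix
   0 |   2 | acebbafddbeccfecdc
   1 |   0 | adacebbafddbeccfecdc
   2 |   7 | afddbeccfecdc
   3 |   6 | bafddbeccfecdc
   4 |   5 | bbafddbeccfecdc
   5 |  11 | beccfecdc
   6 |  19 | c
   7 |  13 | ccfecdc
   8 |  17 | cdc
   9 |   3 | cebbafddbeccfecdc
  10 |  14 | cfecdc
  11 |   1 | dacebbafddbeccfecdc
  12 |  10 | dbeccfecdc
  13 |  18 | dc
  14 |   9 | ddbeccfecdc
  15 |   4 | ebbafddbeccfecdc
  16 |  12 | eccfecdc
  17 |  16 | ecdc
  18 |   8 | fddbeccfecdc
  19 |  15 | fecdc

SA = [2, 0, 7, 6, 5, 11, 19, 13, 17, 3, 14, 1, 10, 18, 9, 4, 12, 16, 8, 15]
i: (SA[i-1],SA[i]) lcp shared
  1: (2,0) 1 'a'
  2: (0,7) 1 'a'
  3: (7,6) 0 ''
  4: (6,5) 1 'b'
  5: (5,11) 1 'b'
  6: (11,19) 0 ''
  7: (19,13) 1 'c'
  8: (13,17) 1 'c'
  9: (17,3) 1 'c'
  10: (3,14) 1 'c'
  11: (14,1) 0 ''
  12: (1,10) 1 'd'
  13: (10,18) 1 'd'
  14: (18,9) 1 'd'
  15: (9,4) 0 ''
  16: (4,12) 1 'e'
  17: (12,16) 2 'ec'
  18: (16,8) 0 ''
  19: (8,15) 1 'f'

[0, 1, 1, 0, 1, 1, 0, 1, 1, 1, 1, 0, 1, 1, 1, 0, 1, 2, 0, 1]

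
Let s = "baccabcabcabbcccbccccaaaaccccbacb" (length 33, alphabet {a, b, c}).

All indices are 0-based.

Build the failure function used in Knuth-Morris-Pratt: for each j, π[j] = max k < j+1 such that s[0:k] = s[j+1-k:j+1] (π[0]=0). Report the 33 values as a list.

[0, 0, 0, 0, 0, 1, 0, 0, 1, 0, 0, 1, 1, 0, 0, 0, 1, 0, 0, 0, 0, 0, 0, 0, 0, 0, 0, 0, 0, 1, 2, 3, 1]

π[0] = 0
j=1 s[j]='a': π[1]=0 (border '')
j=2 s[j]='c': π[2]=0 (border '')
j=3 s[j]='c': π[3]=0 (border '')
j=4 s[j]='a': π[4]=0 (border '')
j=5 s[j]='b': π[5]=1 (border 'b')
j=6 s[j]='c': k: 1→0; π[6]=0 (border '')
j=7 s[j]='a': π[7]=0 (border '')
j=8 s[j]='b': π[8]=1 (border 'b')
j=9 s[j]='c': k: 1→0; π[9]=0 (border '')
j=10 s[j]='a': π[10]=0 (border '')
j=11 s[j]='b': π[11]=1 (border 'b')
j=12 s[j]='b': k: 1→0; π[12]=1 (border 'b')
j=13 s[j]='c': k: 1→0; π[13]=0 (border '')
j=14 s[j]='c': π[14]=0 (border '')
j=15 s[j]='c': π[15]=0 (border '')
j=16 s[j]='b': π[16]=1 (border 'b')
j=17 s[j]='c': k: 1→0; π[17]=0 (border '')
j=18 s[j]='c': π[18]=0 (border '')
j=19 s[j]='c': π[19]=0 (border '')
j=20 s[j]='c': π[20]=0 (border '')
j=21 s[j]='a': π[21]=0 (border '')
j=22 s[j]='a': π[22]=0 (border '')
j=23 s[j]='a': π[23]=0 (border '')
j=24 s[j]='a': π[24]=0 (border '')
j=25 s[j]='c': π[25]=0 (border '')
j=26 s[j]='c': π[26]=0 (border '')
j=27 s[j]='c': π[27]=0 (border '')
j=28 s[j]='c': π[28]=0 (border '')
j=29 s[j]='b': π[29]=1 (border 'b')
j=30 s[j]='a': π[30]=2 (border 'ba')
j=31 s[j]='c': π[31]=3 (border 'bac')
j=32 s[j]='b': k: 3→0; π[32]=1 (border 'b')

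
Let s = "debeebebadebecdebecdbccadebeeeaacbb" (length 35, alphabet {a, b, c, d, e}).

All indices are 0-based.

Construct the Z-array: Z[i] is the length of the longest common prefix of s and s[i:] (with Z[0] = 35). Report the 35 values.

Z[0]=35
i=1: i≥r, start 0; Z[1]=0
i=2: i≥r, start 0; Z[2]=0
i=3: i≥r, start 0; Z[3]=0
i=4: i≥r, start 0; Z[4]=0
i=5: i≥r, start 0; Z[5]=0
i=6: i≥r, start 0; Z[6]=0
i=7: i≥r, start 0; Z[7]=0
i=8: i≥r, start 0; Z[8]=0
i=9: i≥r, start 0; Z[9]=4 grow→box=[9,13)
i=10: min(r-i=3, Z[1]=0)=0; Z[10]=0
i=11: min(r-i=2, Z[2]=0)=0; Z[11]=0
i=12: min(r-i=1, Z[3]=0)=0; Z[12]=0
i=13: i≥r, start 0; Z[13]=0
i=14: i≥r, start 0; Z[14]=4 grow→box=[14,18)
i=15: min(r-i=3, Z[1]=0)=0; Z[15]=0
i=16: min(r-i=2, Z[2]=0)=0; Z[16]=0
i=17: min(r-i=1, Z[3]=0)=0; Z[17]=0
i=18: i≥r, start 0; Z[18]=0
i=19: i≥r, start 0; Z[19]=1 grow→box=[19,20)
i=20: i≥r, start 0; Z[20]=0
i=21: i≥r, start 0; Z[21]=0
i=22: i≥r, start 0; Z[22]=0
i=23: i≥r, start 0; Z[23]=0
i=24: i≥r, start 0; Z[24]=5 grow→box=[24,29)
i=25: min(r-i=4, Z[1]=0)=0; Z[25]=0
i=26: min(r-i=3, Z[2]=0)=0; Z[26]=0
i=27: min(r-i=2, Z[3]=0)=0; Z[27]=0
i=28: min(r-i=1, Z[4]=0)=0; Z[28]=0
i=29: i≥r, start 0; Z[29]=0
i=30: i≥r, start 0; Z[30]=0
i=31: i≥r, start 0; Z[31]=0
i=32: i≥r, start 0; Z[32]=0
i=33: i≥r, start 0; Z[33]=0
i=34: i≥r, start 0; Z[34]=0

[35, 0, 0, 0, 0, 0, 0, 0, 0, 4, 0, 0, 0, 0, 4, 0, 0, 0, 0, 1, 0, 0, 0, 0, 5, 0, 0, 0, 0, 0, 0, 0, 0, 0, 0]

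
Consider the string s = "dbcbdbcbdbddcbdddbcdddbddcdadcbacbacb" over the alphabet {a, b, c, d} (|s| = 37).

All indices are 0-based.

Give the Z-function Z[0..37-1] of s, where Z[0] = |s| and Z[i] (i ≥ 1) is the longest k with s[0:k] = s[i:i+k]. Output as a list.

[37, 0, 0, 0, 6, 0, 0, 0, 2, 0, 1, 1, 0, 0, 1, 1, 3, 0, 0, 1, 1, 2, 0, 1, 1, 0, 1, 0, 1, 0, 0, 0, 0, 0, 0, 0, 0]

Z[0]=37
i=1: outside box; Z[1]=0
i=2: outside box; Z[2]=0
i=3: outside box; Z[3]=0
i=4: outside box; Z[4]=6 extend→box=[4,10)
i=5: min(r-i=5, Z[1]=0)=0; Z[5]=0
i=6: min(r-i=4, Z[2]=0)=0; Z[6]=0
i=7: min(r-i=3, Z[3]=0)=0; Z[7]=0
i=8: min(r-i=2, Z[4]=6)=2; Z[8]=2
i=9: min(r-i=1, Z[5]=0)=0; Z[9]=0
i=10: outside box; Z[10]=1 extend→box=[10,11)
i=11: outside box; Z[11]=1 extend→box=[11,12)
i=12: outside box; Z[12]=0
i=13: outside box; Z[13]=0
i=14: outside box; Z[14]=1 extend→box=[14,15)
i=15: outside box; Z[15]=1 extend→box=[15,16)
i=16: outside box; Z[16]=3 extend→box=[16,19)
i=17: min(r-i=2, Z[1]=0)=0; Z[17]=0
i=18: min(r-i=1, Z[2]=0)=0; Z[18]=0
i=19: outside box; Z[19]=1 extend→box=[19,20)
i=20: outside box; Z[20]=1 extend→box=[20,21)
i=21: outside box; Z[21]=2 extend→box=[21,23)
i=22: min(r-i=1, Z[1]=0)=0; Z[22]=0
i=23: outside box; Z[23]=1 extend→box=[23,24)
i=24: outside box; Z[24]=1 extend→box=[24,25)
i=25: outside box; Z[25]=0
i=26: outside box; Z[26]=1 extend→box=[26,27)
i=27: outside box; Z[27]=0
i=28: outside box; Z[28]=1 extend→box=[28,29)
i=29: outside box; Z[29]=0
i=30: outside box; Z[30]=0
i=31: outside box; Z[31]=0
i=32: outside box; Z[32]=0
i=33: outside box; Z[33]=0
i=34: outside box; Z[34]=0
i=35: outside box; Z[35]=0
i=36: outside box; Z[36]=0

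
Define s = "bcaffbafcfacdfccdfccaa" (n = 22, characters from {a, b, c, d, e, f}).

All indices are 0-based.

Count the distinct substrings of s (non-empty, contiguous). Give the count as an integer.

sorted suffixes:
  #0 SA[0]=21  'a'
  #1 SA[1]=20  'aa'
  #2 SA[2]=10  'acdfccdfccaa'
  #3 SA[3]=6  'afcfacdfccdfccaa'
  #4 SA[4]=2  'affbafcfacdfccdfccaa'
  #5 SA[5]=5  'bafcfacdfccdfccaa'
  #6 SA[6]=0  'bcaffbafcfacdfccdfccaa'
  #7 SA[7]=19  'caa'
  #8 SA[8]=1  'caffbafcfacdfccdfccaa'
  #9 SA[9]=18  'ccaa'
  #10 SA[10]=14  'ccdfccaa'
  #11 SA[11]=15  'cdfccaa'
  #12 SA[12]=11  'cdfccdfccaa'
  #13 SA[13]=8  'cfacdfccdfccaa'
  #14 SA[14]=16  'dfccaa'
  #15 SA[15]=12  'dfccdfccaa'
  #16 SA[16]=9  'facdfccdfccaa'
  #17 SA[17]=4  'fbafcfacdfccdfccaa'
  #18 SA[18]=17  'fccaa'
  #19 SA[19]=13  'fccdfccaa'
  #20 SA[20]=7  'fcfacdfccdfccaa'
  #21 SA[21]=3  'ffbafcfacdfccdfccaa'

SA = [21, 20, 10, 6, 2, 5, 0, 19, 1, 18, 14, 15, 11, 8, 16, 12, 9, 4, 17, 13, 7, 3]
rank  pair      lcp
   1  s[21:],s[20:]  1  'a'
   2  s[20:],s[10:]  1  'a'
   3  s[10:],s[6:]  1  'a'
   4  s[6:],s[2:]  2  'af'
   5  s[2:],s[5:]  0  ''
   6  s[5:],s[0:]  1  'b'
   7  s[0:],s[19:]  0  ''
   8  s[19:],s[1:]  2  'ca'
   9  s[1:],s[18:]  1  'c'
  10  s[18:],s[14:]  2  'cc'
  11  s[14:],s[15:]  1  'c'
  12  s[15:],s[11:]  5  'cdfcc'
  13  s[11:],s[8:]  1  'c'
  14  s[8:],s[16:]  0  ''
  15  s[16:],s[12:]  4  'dfcc'
  16  s[12:],s[9:]  0  ''
  17  s[9:],s[4:]  1  'f'
  18  s[4:],s[17:]  1  'f'
  19  s[17:],s[13:]  3  'fcc'
  20  s[13:],s[7:]  2  'fc'
  21  s[7:],s[3:]  1  'f'

n(n+1)/2 = 22·23/2 = 253
Σ LCP = 0 + 1 + 1 + 1 + 2 + 0 + 1 + 0 + 2 + 1 + 2 + 1 + 5 + 1 + 0 + 4 + 0 + 1 + 1 + 3 + 2 + 1 = 30
distinct = 253 − 30 = 223

223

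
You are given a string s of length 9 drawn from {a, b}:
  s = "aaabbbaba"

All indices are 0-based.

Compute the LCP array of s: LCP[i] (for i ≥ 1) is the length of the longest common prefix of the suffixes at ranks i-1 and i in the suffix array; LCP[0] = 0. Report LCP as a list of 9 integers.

sorted suffixes:
  #0 SA[0]=8  'a'
  #1 SA[1]=0  'aaabbbaba'
  #2 SA[2]=1  'aabbbaba'
  #3 SA[3]=6  'aba'
  #4 SA[4]=2  'abbbaba'
  #5 SA[5]=7  'ba'
  #6 SA[6]=5  'baba'
  #7 SA[7]=4  'bbaba'
  #8 SA[8]=3  'bbbaba'

SA = [8, 0, 1, 6, 2, 7, 5, 4, 3]
i: (SA[i-1],SA[i]) lcp shared
  1: (8,0) 1 'a'
  2: (0,1) 2 'aa'
  3: (1,6) 1 'a'
  4: (6,2) 2 'ab'
  5: (2,7) 0 ''
  6: (7,5) 2 'ba'
  7: (5,4) 1 'b'
  8: (4,3) 2 'bb'

[0, 1, 2, 1, 2, 0, 2, 1, 2]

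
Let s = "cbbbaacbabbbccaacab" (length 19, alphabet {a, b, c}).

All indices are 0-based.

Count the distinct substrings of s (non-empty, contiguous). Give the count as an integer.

163

rank | idx | suffix
   0 |  14 | aacab
   1 |   4 | aacbabbbccaacab
   2 |  17 | ab
   3 |   8 | abbbccaacab
   4 |  15 | acab
   5 |   5 | acbabbbccaacab
   6 |  18 | b
   7 |   3 | baacbabbbccaacab
   8 |   7 | babbbccaacab
   9 |   2 | bbaacbabbbccaacab
  10 |   1 | bbbaacbabbbccaacab
  11 |   9 | bbbccaacab
  12 |  10 | bbccaacab
  13 |  11 | bccaacab
  14 |  13 | caacab
  15 |  16 | cab
  16 |   6 | cbabbbccaacab
  17 |   0 | cbbbaacbabbbccaacab
  18 |  12 | ccaacab

SA = [14, 4, 17, 8, 15, 5, 18, 3, 7, 2, 1, 9, 10, 11, 13, 16, 6, 0, 12]
rank  pair      lcp
   1  s[14:],s[4:]  3  'aac'
   2  s[4:],s[17:]  1  'a'
   3  s[17:],s[8:]  2  'ab'
   4  s[8:],s[15:]  1  'a'
   5  s[15:],s[5:]  2  'ac'
   6  s[5:],s[18:]  0  ''
   7  s[18:],s[3:]  1  'b'
   8  s[3:],s[7:]  2  'ba'
   9  s[7:],s[2:]  1  'b'
  10  s[2:],s[1:]  2  'bb'
  11  s[1:],s[9:]  3  'bbb'
  12  s[9:],s[10:]  2  'bb'
  13  s[10:],s[11:]  1  'b'
  14  s[11:],s[13:]  0  ''
  15  s[13:],s[16:]  2  'ca'
  16  s[16:],s[6:]  1  'c'
  17  s[6:],s[0:]  2  'cb'
  18  s[0:],s[12:]  1  'c'

n(n+1)/2 = 19·20/2 = 190
Σ LCP = 0 + 3 + 1 + 2 + 1 + 2 + 0 + 1 + 2 + 1 + 2 + 3 + 2 + 1 + 0 + 2 + 1 + 2 + 1 = 27
distinct = 190 − 27 = 163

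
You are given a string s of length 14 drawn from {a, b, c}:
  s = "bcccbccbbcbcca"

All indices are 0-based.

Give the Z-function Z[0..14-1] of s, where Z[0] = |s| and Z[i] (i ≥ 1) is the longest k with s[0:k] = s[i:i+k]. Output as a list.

Z[0]=14
i=1: outside box; Z[1]=0
i=2: outside box; Z[2]=0
i=3: outside box; Z[3]=0
i=4: outside box; Z[4]=3 extend→box=[4,7)
i=5: min(r-i=2, Z[1]=0)=0; Z[5]=0
i=6: min(r-i=1, Z[2]=0)=0; Z[6]=0
i=7: outside box; Z[7]=1 extend→box=[7,8)
i=8: outside box; Z[8]=2 extend→box=[8,10)
i=9: min(r-i=1, Z[1]=0)=0; Z[9]=0
i=10: outside box; Z[10]=3 extend→box=[10,13)
i=11: min(r-i=2, Z[1]=0)=0; Z[11]=0
i=12: min(r-i=1, Z[2]=0)=0; Z[12]=0
i=13: outside box; Z[13]=0

[14, 0, 0, 0, 3, 0, 0, 1, 2, 0, 3, 0, 0, 0]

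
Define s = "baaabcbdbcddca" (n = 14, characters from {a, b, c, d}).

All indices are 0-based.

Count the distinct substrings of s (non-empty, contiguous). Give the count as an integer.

93

sorted suffixes:
  #0 SA[0]=13  'a'
  #1 SA[1]=1  'aaabcbdbcddca'
  #2 SA[2]=2  'aabcbdbcddca'
  #3 SA[3]=3  'abcbdbcddca'
  #4 SA[4]=0  'baaabcbdbcddca'
  #5 SA[5]=4  'bcbdbcddca'
  #6 SA[6]=8  'bcddca'
  #7 SA[7]=6  'bdbcddca'
  #8 SA[8]=12  'ca'
  #9 SA[9]=5  'cbdbcddca'
  #10 SA[10]=9  'cddca'
  #11 SA[11]=7  'dbcddca'
  #12 SA[12]=11  'dca'
  #13 SA[13]=10  'ddca'

SA = [13, 1, 2, 3, 0, 4, 8, 6, 12, 5, 9, 7, 11, 10]
[i] adj suffixes → lcp
  [1] 13/1 → 1 ('a')
  [2] 1/2 → 2 ('aa')
  [3] 2/3 → 1 ('a')
  [4] 3/0 → 0 ('')
  [5] 0/4 → 1 ('b')
  [6] 4/8 → 2 ('bc')
  [7] 8/6 → 1 ('b')
  [8] 6/12 → 0 ('')
  [9] 12/5 → 1 ('c')
  [10] 5/9 → 1 ('c')
  [11] 9/7 → 0 ('')
  [12] 7/11 → 1 ('d')
  [13] 11/10 → 1 ('d')

n(n+1)/2 = 14·15/2 = 105
Σ LCP = 0 + 1 + 2 + 1 + 0 + 1 + 2 + 1 + 0 + 1 + 1 + 0 + 1 + 1 = 12
distinct = 105 − 12 = 93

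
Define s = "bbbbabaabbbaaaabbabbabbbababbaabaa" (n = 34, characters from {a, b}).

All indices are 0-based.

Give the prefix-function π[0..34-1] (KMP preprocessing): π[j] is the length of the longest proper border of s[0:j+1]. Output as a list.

π[0] = 0
j=1 s[j]='b': π[1]=1 (border 'b')
j=2 s[j]='b': π[2]=2 (border 'bb')
j=3 s[j]='b': π[3]=3 (border 'bbb')
j=4 s[j]='a': k: 3→2→1→0; π[4]=0 (border '')
j=5 s[j]='b': π[5]=1 (border 'b')
j=6 s[j]='a': k: 1→0; π[6]=0 (border '')
j=7 s[j]='a': π[7]=0 (border '')
j=8 s[j]='b': π[8]=1 (border 'b')
j=9 s[j]='b': π[9]=2 (border 'bb')
j=10 s[j]='b': π[10]=3 (border 'bbb')
j=11 s[j]='a': k: 3→2→1→0; π[11]=0 (border '')
j=12 s[j]='a': π[12]=0 (border '')
j=13 s[j]='a': π[13]=0 (border '')
j=14 s[j]='a': π[14]=0 (border '')
j=15 s[j]='b': π[15]=1 (border 'b')
j=16 s[j]='b': π[16]=2 (border 'bb')
j=17 s[j]='a': k: 2→1→0; π[17]=0 (border '')
j=18 s[j]='b': π[18]=1 (border 'b')
j=19 s[j]='b': π[19]=2 (border 'bb')
j=20 s[j]='a': k: 2→1→0; π[20]=0 (border '')
j=21 s[j]='b': π[21]=1 (border 'b')
j=22 s[j]='b': π[22]=2 (border 'bb')
j=23 s[j]='b': π[23]=3 (border 'bbb')
j=24 s[j]='a': k: 3→2→1→0; π[24]=0 (border '')
j=25 s[j]='b': π[25]=1 (border 'b')
j=26 s[j]='a': k: 1→0; π[26]=0 (border '')
j=27 s[j]='b': π[27]=1 (border 'b')
j=28 s[j]='b': π[28]=2 (border 'bb')
j=29 s[j]='a': k: 2→1→0; π[29]=0 (border '')
j=30 s[j]='a': π[30]=0 (border '')
j=31 s[j]='b': π[31]=1 (border 'b')
j=32 s[j]='a': k: 1→0; π[32]=0 (border '')
j=33 s[j]='a': π[33]=0 (border '')

[0, 1, 2, 3, 0, 1, 0, 0, 1, 2, 3, 0, 0, 0, 0, 1, 2, 0, 1, 2, 0, 1, 2, 3, 0, 1, 0, 1, 2, 0, 0, 1, 0, 0]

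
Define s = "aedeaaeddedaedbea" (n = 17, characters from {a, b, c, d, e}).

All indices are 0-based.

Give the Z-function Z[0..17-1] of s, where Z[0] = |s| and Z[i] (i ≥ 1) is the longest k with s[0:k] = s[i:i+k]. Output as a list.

[17, 0, 0, 0, 1, 3, 0, 0, 0, 0, 0, 3, 0, 0, 0, 0, 1]

Z[0]=17
i=1: outside box; Z[1]=0
i=2: outside box; Z[2]=0
i=3: outside box; Z[3]=0
i=4: outside box; Z[4]=1 grow→box=[4,5)
i=5: outside box; Z[5]=3 grow→box=[5,8)
i=6: min(r-i=2, Z[1]=0)=0; Z[6]=0
i=7: min(r-i=1, Z[2]=0)=0; Z[7]=0
i=8: outside box; Z[8]=0
i=9: outside box; Z[9]=0
i=10: outside box; Z[10]=0
i=11: outside box; Z[11]=3 grow→box=[11,14)
i=12: min(r-i=2, Z[1]=0)=0; Z[12]=0
i=13: min(r-i=1, Z[2]=0)=0; Z[13]=0
i=14: outside box; Z[14]=0
i=15: outside box; Z[15]=0
i=16: outside box; Z[16]=1 grow→box=[16,17)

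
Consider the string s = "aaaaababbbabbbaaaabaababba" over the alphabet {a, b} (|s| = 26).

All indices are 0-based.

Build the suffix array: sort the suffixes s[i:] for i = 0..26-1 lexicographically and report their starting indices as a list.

[25, 0, 14, 1, 15, 2, 16, 19, 3, 17, 20, 4, 22, 10, 6, 24, 13, 18, 21, 9, 5, 23, 12, 8, 11, 7]

sorted suffixes:
  #0 SA[0]=25  'a'
  #1 SA[1]=0  'aaaaababbbabbbaaaabaababba'
  #2 SA[2]=14  'aaaabaababba'
  #3 SA[3]=1  'aaaababbbabbbaaaabaababba'
  #4 SA[4]=15  'aaabaababba'
  #5 SA[5]=2  'aaababbbabbbaaaabaababba'
  #6 SA[6]=16  'aabaababba'
  #7 SA[7]=19  'aababba'
  #8 SA[8]=3  'aababbbabbbaaaabaababba'
  #9 SA[9]=17  'abaababba'
  #10 SA[10]=20  'ababba'
  #11 SA[11]=4  'ababbbabbbaaaabaababba'
  #12 SA[12]=22  'abba'
  #13 SA[13]=10  'abbbaaaabaababba'
  #14 SA[14]=6  'abbbabbbaaaabaababba'
  #15 SA[15]=24  'ba'
  #16 SA[16]=13  'baaaabaababba'
  #17 SA[17]=18  'baababba'
  #18 SA[18]=21  'babba'
  #19 SA[19]=9  'babbbaaaabaababba'
  #20 SA[20]=5  'babbbabbbaaaabaababba'
  #21 SA[21]=23  'bba'
  #22 SA[22]=12  'bbaaaabaababba'
  #23 SA[23]=8  'bbabbbaaaabaababba'
  #24 SA[24]=11  'bbbaaaabaababba'
  #25 SA[25]=7  'bbbabbbaaaabaababba'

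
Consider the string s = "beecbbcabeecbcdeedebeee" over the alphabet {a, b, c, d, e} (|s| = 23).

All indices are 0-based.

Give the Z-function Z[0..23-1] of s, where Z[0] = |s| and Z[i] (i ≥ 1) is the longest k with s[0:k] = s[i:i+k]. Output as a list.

[23, 0, 0, 0, 1, 1, 0, 0, 5, 0, 0, 0, 1, 0, 0, 0, 0, 0, 0, 3, 0, 0, 0]

Z[0]=23
i=1: outside box; Z[1]=0
i=2: outside box; Z[2]=0
i=3: outside box; Z[3]=0
i=4: outside box; Z[4]=1 scan→box=[4,5)
i=5: outside box; Z[5]=1 scan→box=[5,6)
i=6: outside box; Z[6]=0
i=7: outside box; Z[7]=0
i=8: outside box; Z[8]=5 scan→box=[8,13)
i=9: min(r-i=4, Z[1]=0)=0; Z[9]=0
i=10: min(r-i=3, Z[2]=0)=0; Z[10]=0
i=11: min(r-i=2, Z[3]=0)=0; Z[11]=0
i=12: min(r-i=1, Z[4]=1)=1; Z[12]=1
i=13: outside box; Z[13]=0
i=14: outside box; Z[14]=0
i=15: outside box; Z[15]=0
i=16: outside box; Z[16]=0
i=17: outside box; Z[17]=0
i=18: outside box; Z[18]=0
i=19: outside box; Z[19]=3 scan→box=[19,22)
i=20: min(r-i=2, Z[1]=0)=0; Z[20]=0
i=21: min(r-i=1, Z[2]=0)=0; Z[21]=0
i=22: outside box; Z[22]=0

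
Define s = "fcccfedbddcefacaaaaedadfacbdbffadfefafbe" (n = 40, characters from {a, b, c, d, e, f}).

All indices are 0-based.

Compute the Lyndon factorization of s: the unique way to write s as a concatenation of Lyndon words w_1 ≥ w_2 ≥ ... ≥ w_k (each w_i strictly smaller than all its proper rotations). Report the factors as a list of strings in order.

emit factor 1: 'f' (i=0, period=1)
emit factor 2: 'cccfed' (i=1, period=6)
emit factor 3: 'bddcef' (i=7, period=6)
emit factor 4: 'ac' (i=13, period=2)
emit factor 5: 'aaaaedadfacbdbffadfefafbe' (i=15, period=25)

["f", "cccfed", "bddcef", "ac", "aaaaedadfacbdbffadfefafbe"]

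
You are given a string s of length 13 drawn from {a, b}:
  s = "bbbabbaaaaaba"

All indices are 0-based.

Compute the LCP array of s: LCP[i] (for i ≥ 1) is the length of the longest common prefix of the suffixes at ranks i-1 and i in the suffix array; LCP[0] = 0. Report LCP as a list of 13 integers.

[0, 1, 4, 3, 2, 1, 2, 0, 2, 2, 1, 3, 2]

rank→(start, suffix):
  0 → (12, 'a')
  1 → (6, 'aaaaaba')
  2 → (7, 'aaaaba')
  3 → (8, 'aaaba')
  4 → (9, 'aaba')
  5 → (10, 'aba')
  6 → (3, 'abbaaaaaba')
  7 → (11, 'ba')
  8 → (5, 'baaaaaba')
  9 → (2, 'babbaaaaaba')
  10 → (4, 'bbaaaaaba')
  11 → (1, 'bbabbaaaaaba')
  12 → (0, 'bbbabbaaaaaba')

SA = [12, 6, 7, 8, 9, 10, 3, 11, 5, 2, 4, 1, 0]
[i] adj suffixes → lcp
  [1] 12/6 → 1 ('a')
  [2] 6/7 → 4 ('aaaa')
  [3] 7/8 → 3 ('aaa')
  [4] 8/9 → 2 ('aa')
  [5] 9/10 → 1 ('a')
  [6] 10/3 → 2 ('ab')
  [7] 3/11 → 0 ('')
  [8] 11/5 → 2 ('ba')
  [9] 5/2 → 2 ('ba')
  [10] 2/4 → 1 ('b')
  [11] 4/1 → 3 ('bba')
  [12] 1/0 → 2 ('bb')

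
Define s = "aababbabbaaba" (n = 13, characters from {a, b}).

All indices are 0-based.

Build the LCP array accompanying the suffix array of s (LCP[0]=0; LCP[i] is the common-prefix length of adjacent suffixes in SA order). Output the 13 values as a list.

sorted suffixes:
  #0 SA[0]=12  'a'
  #1 SA[1]=9  'aaba'
  #2 SA[2]=0  'aababbabbaaba'
  #3 SA[3]=10  'aba'
  #4 SA[4]=1  'ababbabbaaba'
  #5 SA[5]=6  'abbaaba'
  #6 SA[6]=3  'abbabbaaba'
  #7 SA[7]=11  'ba'
  #8 SA[8]=8  'baaba'
  #9 SA[9]=5  'babbaaba'
  #10 SA[10]=2  'babbabbaaba'
  #11 SA[11]=7  'bbaaba'
  #12 SA[12]=4  'bbabbaaba'

SA = [12, 9, 0, 10, 1, 6, 3, 11, 8, 5, 2, 7, 4]
rank  pair      lcp
   1  s[12:],s[9:]  1  'a'
   2  s[9:],s[0:]  4  'aaba'
   3  s[0:],s[10:]  1  'a'
   4  s[10:],s[1:]  3  'aba'
   5  s[1:],s[6:]  2  'ab'
   6  s[6:],s[3:]  4  'abba'
   7  s[3:],s[11:]  0  ''
   8  s[11:],s[8:]  2  'ba'
   9  s[8:],s[5:]  2  'ba'
  10  s[5:],s[2:]  5  'babba'
  11  s[2:],s[7:]  1  'b'
  12  s[7:],s[4:]  3  'bba'

[0, 1, 4, 1, 3, 2, 4, 0, 2, 2, 5, 1, 3]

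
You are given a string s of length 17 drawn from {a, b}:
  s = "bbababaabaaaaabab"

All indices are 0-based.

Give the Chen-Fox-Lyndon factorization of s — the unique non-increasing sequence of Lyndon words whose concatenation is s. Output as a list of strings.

emit factor 1: 'b' (i=0, period=1)
emit factor 2: 'b' (i=1, period=1)
emit factor 3: 'ab' (i=2, period=2)
emit factor 4: 'ab' (i=4, period=2)
emit factor 5: 'aab' (i=6, period=3)
emit factor 6: 'aaaaabab' (i=9, period=8)

["b", "b", "ab", "ab", "aab", "aaaaabab"]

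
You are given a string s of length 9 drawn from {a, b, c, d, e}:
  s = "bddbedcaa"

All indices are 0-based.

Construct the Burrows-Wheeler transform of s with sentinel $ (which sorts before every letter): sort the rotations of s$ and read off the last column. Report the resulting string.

aac$dddebb

rank  rotation    last
    0  $bddbedcaa  a
    1  a$bddbedca  a
    2  aa$bddbedc  c
    3  bddbedcaa$  $
    4  bedcaa$bdd  d
    5  caa$bddbed  d
    6  dbedcaa$bd  d
    7  dcaa$bddbe  e
    8  ddbedcaa$b  b
    9  edcaa$bddb  b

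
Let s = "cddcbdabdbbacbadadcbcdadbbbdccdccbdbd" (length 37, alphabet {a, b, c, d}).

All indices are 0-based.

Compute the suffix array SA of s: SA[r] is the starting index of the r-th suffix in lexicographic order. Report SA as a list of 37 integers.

rank | idx | suffix
   0 |   6 | abdbbacbadadcbcdadbbbdccdccbdbd
   1 |  11 | acbadadcbcdadbbbdccdccbdbd
   2 |  14 | adadcbcdadbbbdccdccbdbd
   3 |  22 | adbbbdccdccbdbd
   4 |  16 | adcbcdadbbbdccdccbdbd
   5 |  10 | bacbadadcbcdadbbbdccdccbdbd
   6 |  13 | badadcbcdadbbbdccdccbdbd
   7 |   9 | bbacbadadcbcdadbbbdccdccbdbd
   8 |  24 | bbbdccdccbdbd
   9 |  25 | bbdccdccbdbd
  10 |  19 | bcdadbbbdccdccbdbd
  11 |  35 | bd
  12 |   4 | bdabdbbacbadadcbcdadbbbdccdccbdbd
  13 |   7 | bdbbacbadadcbcdadbbbdccdccbdbd
  14 |  33 | bdbd
  15 |  26 | bdccdccbdbd
  16 |  12 | cbadadcbcdadbbbdccdccbdbd
  17 |  18 | cbcdadbbbdccdccbdbd
  18 |   3 | cbdabdbbacbadadcbcdadbbbdccdccbdbd
  19 |  32 | cbdbd
  20 |  31 | ccbdbd
  21 |  28 | ccdccbdbd
  22 |  20 | cdadbbbdccdccbdbd
  23 |  29 | cdccbdbd
  24 |   0 | cddcbdabdbbacbadadcbcdadbbbdccdccbdbd
  25 |  36 | d
  26 |   5 | dabdbbacbadadcbcdadbbbdccdccbdbd
  27 |  21 | dadbbbdccdccbdbd
  28 |  15 | dadcbcdadbbbdccdccbdbd
  29 |   8 | dbbacbadadcbcdadbbbdccdccbdbd
  30 |  23 | dbbbdccdccbdbd
  31 |  34 | dbd
  32 |  17 | dcbcdadbbbdccdccbdbd
  33 |   2 | dcbdabdbbacbadadcbcdadbbbdccdccbdbd
  34 |  30 | dccbdbd
  35 |  27 | dccdccbdbd
  36 |   1 | ddcbdabdbbacbadadcbcdadbbbdccdccbdbd

[6, 11, 14, 22, 16, 10, 13, 9, 24, 25, 19, 35, 4, 7, 33, 26, 12, 18, 3, 32, 31, 28, 20, 29, 0, 36, 5, 21, 15, 8, 23, 34, 17, 2, 30, 27, 1]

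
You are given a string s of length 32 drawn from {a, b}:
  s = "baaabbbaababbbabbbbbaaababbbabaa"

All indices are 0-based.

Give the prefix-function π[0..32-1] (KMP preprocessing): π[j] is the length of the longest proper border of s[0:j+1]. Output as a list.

[0, 0, 0, 0, 1, 1, 1, 2, 3, 1, 2, 1, 1, 1, 2, 1, 1, 1, 1, 1, 2, 3, 4, 5, 2, 1, 1, 1, 2, 1, 2, 3]

π[0] = 0
j=1 s[j]='a': π[1]=0 (border '')
j=2 s[j]='a': π[2]=0 (border '')
j=3 s[j]='a': π[3]=0 (border '')
j=4 s[j]='b': π[4]=1 (border 'b')
j=5 s[j]='b': k: 1→0; π[5]=1 (border 'b')
j=6 s[j]='b': k: 1→0; π[6]=1 (border 'b')
j=7 s[j]='a': π[7]=2 (border 'ba')
j=8 s[j]='a': π[8]=3 (border 'baa')
j=9 s[j]='b': k: 3→0; π[9]=1 (border 'b')
j=10 s[j]='a': π[10]=2 (border 'ba')
j=11 s[j]='b': k: 2→0; π[11]=1 (border 'b')
j=12 s[j]='b': k: 1→0; π[12]=1 (border 'b')
j=13 s[j]='b': k: 1→0; π[13]=1 (border 'b')
j=14 s[j]='a': π[14]=2 (border 'ba')
j=15 s[j]='b': k: 2→0; π[15]=1 (border 'b')
j=16 s[j]='b': k: 1→0; π[16]=1 (border 'b')
j=17 s[j]='b': k: 1→0; π[17]=1 (border 'b')
j=18 s[j]='b': k: 1→0; π[18]=1 (border 'b')
j=19 s[j]='b': k: 1→0; π[19]=1 (border 'b')
j=20 s[j]='a': π[20]=2 (border 'ba')
j=21 s[j]='a': π[21]=3 (border 'baa')
j=22 s[j]='a': π[22]=4 (border 'baaa')
j=23 s[j]='b': π[23]=5 (border 'baaab')
j=24 s[j]='a': k: 5→1; π[24]=2 (border 'ba')
j=25 s[j]='b': k: 2→0; π[25]=1 (border 'b')
j=26 s[j]='b': k: 1→0; π[26]=1 (border 'b')
j=27 s[j]='b': k: 1→0; π[27]=1 (border 'b')
j=28 s[j]='a': π[28]=2 (border 'ba')
j=29 s[j]='b': k: 2→0; π[29]=1 (border 'b')
j=30 s[j]='a': π[30]=2 (border 'ba')
j=31 s[j]='a': π[31]=3 (border 'baa')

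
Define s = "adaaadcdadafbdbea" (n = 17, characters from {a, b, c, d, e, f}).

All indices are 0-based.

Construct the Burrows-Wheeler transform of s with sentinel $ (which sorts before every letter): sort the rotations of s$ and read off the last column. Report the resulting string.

rank  rotation            last
    0  $adaaadcdadafbdbea  a
    1  a$adaaadcdadafbdbe  e
    2  aaadcdadafbdbea$ad  d
    3  aadcdadafbdbea$ada  a
    4  adaaadcdadafbdbea$  $
    5  adafbdbea$adaaadcd  d
    6  adcdadafbdbea$adaa  a
    7  afbdbea$adaaadcdad  d
    8  bdbea$adaaadcdadaf  f
    9  bea$adaaadcdadafbd  d
   10  cdadafbdbea$adaaad  d
   11  daaadcdadafbdbea$a  a
   12  dadafbdbea$adaaadc  c
   13  dafbdbea$adaaadcda  a
   14  dbea$adaaadcdadafb  b
   15  dcdadafbdbea$adaaa  a
   16  ea$adaaadcdadafbdb  b
   17  fbdbea$adaaadcdada  a

aeda$dadfddacababa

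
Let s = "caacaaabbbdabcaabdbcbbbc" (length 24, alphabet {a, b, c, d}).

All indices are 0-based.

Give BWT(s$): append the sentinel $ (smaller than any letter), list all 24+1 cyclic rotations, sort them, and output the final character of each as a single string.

rank  rotation                   last
    0  $caacaaabbbdabcaabdbcbbbc  c
    1  aaabbbdabcaabdbcbbbc$caac  c
    2  aabbbdabcaabdbcbbbc$caaca  a
    3  aabdbcbbbc$caacaaabbbdabc  c
    4  aacaaabbbdabcaabdbcbbbc$c  c
    5  abbbdabcaabdbcbbbc$caacaa  a
    6  abcaabdbcbbbc$caacaaabbbd  d
    7  abdbcbbbc$caacaaabbbdabca  a
    8  acaaabbbdabcaabdbcbbbc$ca  a
    9  bbbc$caacaaabbbdabcaabdbc  c
   10  bbbdabcaabdbcbbbc$caacaaa  a
   11  bbc$caacaaabbbdabcaabdbcb  b
   12  bbdabcaabdbcbbbc$caacaaab  b
   13  bc$caacaaabbbdabcaabdbcbb  b
   14  bcaabdbcbbbc$caacaaabbbda  a
   15  bcbbbc$caacaaabbbdabcaabd  d
   16  bdabcaabdbcbbbc$caacaaabb  b
   17  bdbcbbbc$caacaaabbbdabcaa  a
   18  c$caacaaabbbdabcaabdbcbbb  b
   19  caaabbbdabcaabdbcbbbc$caa  a
   20  caabdbcbbbc$caacaaabbbdab  b
   21  caacaaabbbdabcaabdbcbbbc$  $
   22  cbbbc$caacaaabbbdabcaabdb  b
   23  dabcaabdbcbbbc$caacaaabbb  b
   24  dbcbbbc$caacaaabbbdabcaab  b

ccaccadaacabbbadbabab$bbb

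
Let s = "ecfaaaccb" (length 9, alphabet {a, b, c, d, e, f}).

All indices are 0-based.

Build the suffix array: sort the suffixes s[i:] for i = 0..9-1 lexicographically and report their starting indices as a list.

rank | idx | suffix
   0 |   3 | aaaccb
   1 |   4 | aaccb
   2 |   5 | accb
   3 |   8 | b
   4 |   7 | cb
   5 |   6 | ccb
   6 |   1 | cfaaaccb
   7 |   0 | ecfaaaccb
   8 |   2 | faaaccb

[3, 4, 5, 8, 7, 6, 1, 0, 2]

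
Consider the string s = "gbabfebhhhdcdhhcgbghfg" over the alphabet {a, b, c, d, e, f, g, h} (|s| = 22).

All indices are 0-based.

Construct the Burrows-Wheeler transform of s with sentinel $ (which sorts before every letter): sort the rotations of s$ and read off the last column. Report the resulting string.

gbgagedhhcfbhf$cbhhgdhb

rank  rotation                 last
    0  $gbabfebhhhdcdhhcgbghfg  g
    1  abfebhhhdcdhhcgbghfg$gb  b
    2  babfebhhhdcdhhcgbghfg$g  g
    3  bfebhhhdcdhhcgbghfg$gba  a
    4  bghfg$gbabfebhhhdcdhhcg  g
    5  bhhhdcdhhcgbghfg$gbabfe  e
    6  cdhhcgbghfg$gbabfebhhhd  d
    7  cgbghfg$gbabfebhhhdcdhh  h
    8  dcdhhcgbghfg$gbabfebhhh  h
    9  dhhcgbghfg$gbabfebhhhdc  c
   10  ebhhhdcdhhcgbghfg$gbabf  f
   11  febhhhdcdhhcgbghfg$gbab  b
   12  fg$gbabfebhhhdcdhhcgbgh  h
   13  g$gbabfebhhhdcdhhcgbghf  f
   14  gbabfebhhhdcdhhcgbghfg$  $
   15  gbghfg$gbabfebhhhdcdhhc  c
   16  ghfg$gbabfebhhhdcdhhcgb  b
   17  hcgbghfg$gbabfebhhhdcdh  h
   18  hdcdhhcgbghfg$gbabfebhh  h
   19  hfg$gbabfebhhhdcdhhcgbg  g
   20  hhcgbghfg$gbabfebhhhdcd  d
   21  hhdcdhhcgbghfg$gbabfebh  h
   22  hhhdcdhhcgbghfg$gbabfeb  b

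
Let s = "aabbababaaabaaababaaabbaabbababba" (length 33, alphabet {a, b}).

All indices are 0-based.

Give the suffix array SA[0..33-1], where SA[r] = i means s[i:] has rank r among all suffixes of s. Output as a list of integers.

[32, 8, 12, 18, 9, 13, 19, 0, 23, 6, 10, 16, 4, 14, 27, 29, 20, 1, 24, 31, 7, 11, 17, 22, 5, 15, 3, 26, 28, 30, 21, 2, 25]

sorted suffixes:
  #0 SA[0]=32  'a'
  #1 SA[1]=8  'aaabaaababaaabbaabbababba'
  #2 SA[2]=12  'aaababaaabbaabbababba'
  #3 SA[3]=18  'aaabbaabbababba'
  #4 SA[4]=9  'aabaaababaaabbaabbababba'
  #5 SA[5]=13  'aababaaabbaabbababba'
  #6 SA[6]=19  'aabbaabbababba'
  #7 SA[7]=0  'aabbababaaabaaababaaabbaabbababba'
  #8 SA[8]=23  'aabbababba'
  #9 SA[9]=6  'abaaabaaababaaabbaabbababba'
  #10 SA[10]=10  'abaaababaaabbaabbababba'
  #11 SA[11]=16  'abaaabbaabbababba'
  #12 SA[12]=4  'ababaaabaaababaaabbaabbababba'
  #13 SA[13]=14  'ababaaabbaabbababba'
  #14 SA[14]=27  'ababba'
  #15 SA[15]=29  'abba'
  #16 SA[16]=20  'abbaabbababba'
  #17 SA[17]=1  'abbababaaabaaababaaabbaabbababba'
  #18 SA[18]=24  'abbababba'
  #19 SA[19]=31  'ba'
  #20 SA[20]=7  'baaabaaababaaabbaabbababba'
  #21 SA[21]=11  'baaababaaabbaabbababba'
  #22 SA[22]=17  'baaabbaabbababba'
  #23 SA[23]=22  'baabbababba'
  #24 SA[24]=5  'babaaabaaababaaabbaabbababba'
  #25 SA[25]=15  'babaaabbaabbababba'
  #26 SA[26]=3  'bababaaabaaababaaabbaabbababba'
  #27 SA[27]=26  'bababba'
  #28 SA[28]=28  'babba'
  #29 SA[29]=30  'bba'
  #30 SA[30]=21  'bbaabbababba'
  #31 SA[31]=2  'bbababaaabaaababaaabbaabbababba'
  #32 SA[32]=25  'bbababba'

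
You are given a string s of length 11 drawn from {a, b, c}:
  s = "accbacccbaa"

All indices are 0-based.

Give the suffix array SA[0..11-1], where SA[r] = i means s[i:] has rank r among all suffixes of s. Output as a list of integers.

[10, 9, 0, 4, 8, 3, 7, 2, 6, 1, 5]

sorted suffixes:
  #0 SA[0]=10  'a'
  #1 SA[1]=9  'aa'
  #2 SA[2]=0  'accbacccbaa'
  #3 SA[3]=4  'acccbaa'
  #4 SA[4]=8  'baa'
  #5 SA[5]=3  'bacccbaa'
  #6 SA[6]=7  'cbaa'
  #7 SA[7]=2  'cbacccbaa'
  #8 SA[8]=6  'ccbaa'
  #9 SA[9]=1  'ccbacccbaa'
  #10 SA[10]=5  'cccbaa'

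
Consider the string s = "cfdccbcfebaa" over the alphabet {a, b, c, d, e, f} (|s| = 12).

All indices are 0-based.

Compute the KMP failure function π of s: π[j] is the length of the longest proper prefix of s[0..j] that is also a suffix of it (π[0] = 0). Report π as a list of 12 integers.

[0, 0, 0, 1, 1, 0, 1, 2, 0, 0, 0, 0]

π[0] = 0
j=1 s[j]='f': π[1]=0 (border '')
j=2 s[j]='d': π[2]=0 (border '')
j=3 s[j]='c': π[3]=1 (border 'c')
j=4 s[j]='c': k: 1→0; π[4]=1 (border 'c')
j=5 s[j]='b': k: 1→0; π[5]=0 (border '')
j=6 s[j]='c': π[6]=1 (border 'c')
j=7 s[j]='f': π[7]=2 (border 'cf')
j=8 s[j]='e': k: 2→0; π[8]=0 (border '')
j=9 s[j]='b': π[9]=0 (border '')
j=10 s[j]='a': π[10]=0 (border '')
j=11 s[j]='a': π[11]=0 (border '')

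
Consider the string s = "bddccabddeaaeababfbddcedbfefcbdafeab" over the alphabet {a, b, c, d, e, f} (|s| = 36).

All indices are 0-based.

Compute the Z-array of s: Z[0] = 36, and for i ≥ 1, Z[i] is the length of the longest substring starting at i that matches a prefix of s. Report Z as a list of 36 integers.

Z[0]=36
i=1: i≥r, start 0; Z[1]=0
i=2: i≥r, start 0; Z[2]=0
i=3: i≥r, start 0; Z[3]=0
i=4: i≥r, start 0; Z[4]=0
i=5: i≥r, start 0; Z[5]=0
i=6: i≥r, start 0; Z[6]=3 extend→box=[6,9)
i=7: min(r-i=2, Z[1]=0)=0; Z[7]=0
i=8: min(r-i=1, Z[2]=0)=0; Z[8]=0
i=9: i≥r, start 0; Z[9]=0
i=10: i≥r, start 0; Z[10]=0
i=11: i≥r, start 0; Z[11]=0
i=12: i≥r, start 0; Z[12]=0
i=13: i≥r, start 0; Z[13]=0
i=14: i≥r, start 0; Z[14]=1 extend→box=[14,15)
i=15: i≥r, start 0; Z[15]=0
i=16: i≥r, start 0; Z[16]=1 extend→box=[16,17)
i=17: i≥r, start 0; Z[17]=0
i=18: i≥r, start 0; Z[18]=4 extend→box=[18,22)
i=19: min(r-i=3, Z[1]=0)=0; Z[19]=0
i=20: min(r-i=2, Z[2]=0)=0; Z[20]=0
i=21: min(r-i=1, Z[3]=0)=0; Z[21]=0
i=22: i≥r, start 0; Z[22]=0
i=23: i≥r, start 0; Z[23]=0
i=24: i≥r, start 0; Z[24]=1 extend→box=[24,25)
i=25: i≥r, start 0; Z[25]=0
i=26: i≥r, start 0; Z[26]=0
i=27: i≥r, start 0; Z[27]=0
i=28: i≥r, start 0; Z[28]=0
i=29: i≥r, start 0; Z[29]=2 extend→box=[29,31)
i=30: min(r-i=1, Z[1]=0)=0; Z[30]=0
i=31: i≥r, start 0; Z[31]=0
i=32: i≥r, start 0; Z[32]=0
i=33: i≥r, start 0; Z[33]=0
i=34: i≥r, start 0; Z[34]=0
i=35: i≥r, start 0; Z[35]=1 extend→box=[35,36)

[36, 0, 0, 0, 0, 0, 3, 0, 0, 0, 0, 0, 0, 0, 1, 0, 1, 0, 4, 0, 0, 0, 0, 0, 1, 0, 0, 0, 0, 2, 0, 0, 0, 0, 0, 1]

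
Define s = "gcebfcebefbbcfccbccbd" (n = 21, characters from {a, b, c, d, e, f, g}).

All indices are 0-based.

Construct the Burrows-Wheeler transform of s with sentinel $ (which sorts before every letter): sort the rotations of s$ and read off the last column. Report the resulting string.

rank  rotation                last
    0  $gcebfcebefbbcfccbccbd  d
    1  bbcfccbccbd$gcebfcebef  f
    2  bccbd$gcebfcebefbbcfcc  c
    3  bcfccbccbd$gcebfcebefb  b
    4  bd$gcebfcebefbbcfccbcc  c
    5  befbbcfccbccbd$gcebfce  e
    6  bfcebefbbcfccbccbd$gce  e
    7  cbccbd$gcebfcebefbbcfc  c
    8  cbd$gcebfcebefbbcfccbc  c
    9  ccbccbd$gcebfcebefbbcf  f
   10  ccbd$gcebfcebefbbcfccb  b
   11  cebefbbcfccbccbd$gcebf  f
   12  cebfcebefbbcfccbccbd$g  g
   13  cfccbccbd$gcebfcebefbb  b
   14  d$gcebfcebefbbcfccbccb  b
   15  ebefbbcfccbccbd$gcebfc  c
   16  ebfcebefbbcfccbccbd$gc  c
   17  efbbcfccbccbd$gcebfceb  b
   18  fbbcfccbccbd$gcebfcebe  e
   19  fccbccbd$gcebfcebefbbc  c
   20  fcebefbbcfccbccbd$gceb  b
   21  gcebfcebefbbcfccbccbd$  $

dfcbceeccfbfgbbccbecb$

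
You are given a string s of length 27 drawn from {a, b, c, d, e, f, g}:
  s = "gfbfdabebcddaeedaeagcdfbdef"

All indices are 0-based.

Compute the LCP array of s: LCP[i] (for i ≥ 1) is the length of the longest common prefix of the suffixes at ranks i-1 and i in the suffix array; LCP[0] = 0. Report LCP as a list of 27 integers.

[0, 1, 2, 1, 0, 1, 1, 1, 0, 2, 0, 2, 3, 1, 1, 1, 0, 1, 1, 1, 1, 0, 1, 2, 1, 0, 1]

rank | idx | suffix
   0 |   5 | abebcddaeedaeagcdfbdef
   1 |  16 | aeagcdfbdef
   2 |  12 | aeedaeagcdfbdef
   3 |  18 | agcdfbdef
   4 |   8 | bcddaeedaeagcdfbdef
   5 |  23 | bdef
   6 |   6 | bebcddaeedaeagcdfbdef
   7 |   2 | bfdabebcddaeedaeagcdfbdef
   8 |   9 | cddaeedaeagcdfbdef
   9 |  20 | cdfbdef
  10 |   4 | dabebcddaeedaeagcdfbdef
  11 |  15 | daeagcdfbdef
  12 |  11 | daeedaeagcdfbdef
  13 |  10 | ddaeedaeagcdfbdef
  14 |  24 | def
  15 |  21 | dfbdef
  16 |  17 | eagcdfbdef
  17 |   7 | ebcddaeedaeagcdfbdef
  18 |  14 | edaeagcdfbdef
  19 |  13 | eedaeagcdfbdef
  20 |  25 | ef
  21 |  26 | f
  22 |  22 | fbdef
  23 |   1 | fbfdabebcddaeedaeagcdfbdef
  24 |   3 | fdabebcddaeedaeagcdfbdef
  25 |  19 | gcdfbdef
  26 |   0 | gfbfdabebcddaeedaeagcdfbdef

SA = [5, 16, 12, 18, 8, 23, 6, 2, 9, 20, 4, 15, 11, 10, 24, 21, 17, 7, 14, 13, 25, 26, 22, 1, 3, 19, 0]
i: (SA[i-1],SA[i]) lcp shared
  1: (5,16) 1 'a'
  2: (16,12) 2 'ae'
  3: (12,18) 1 'a'
  4: (18,8) 0 ''
  5: (8,23) 1 'b'
  6: (23,6) 1 'b'
  7: (6,2) 1 'b'
  8: (2,9) 0 ''
  9: (9,20) 2 'cd'
  10: (20,4) 0 ''
  11: (4,15) 2 'da'
  12: (15,11) 3 'dae'
  13: (11,10) 1 'd'
  14: (10,24) 1 'd'
  15: (24,21) 1 'd'
  16: (21,17) 0 ''
  17: (17,7) 1 'e'
  18: (7,14) 1 'e'
  19: (14,13) 1 'e'
  20: (13,25) 1 'e'
  21: (25,26) 0 ''
  22: (26,22) 1 'f'
  23: (22,1) 2 'fb'
  24: (1,3) 1 'f'
  25: (3,19) 0 ''
  26: (19,0) 1 'g'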